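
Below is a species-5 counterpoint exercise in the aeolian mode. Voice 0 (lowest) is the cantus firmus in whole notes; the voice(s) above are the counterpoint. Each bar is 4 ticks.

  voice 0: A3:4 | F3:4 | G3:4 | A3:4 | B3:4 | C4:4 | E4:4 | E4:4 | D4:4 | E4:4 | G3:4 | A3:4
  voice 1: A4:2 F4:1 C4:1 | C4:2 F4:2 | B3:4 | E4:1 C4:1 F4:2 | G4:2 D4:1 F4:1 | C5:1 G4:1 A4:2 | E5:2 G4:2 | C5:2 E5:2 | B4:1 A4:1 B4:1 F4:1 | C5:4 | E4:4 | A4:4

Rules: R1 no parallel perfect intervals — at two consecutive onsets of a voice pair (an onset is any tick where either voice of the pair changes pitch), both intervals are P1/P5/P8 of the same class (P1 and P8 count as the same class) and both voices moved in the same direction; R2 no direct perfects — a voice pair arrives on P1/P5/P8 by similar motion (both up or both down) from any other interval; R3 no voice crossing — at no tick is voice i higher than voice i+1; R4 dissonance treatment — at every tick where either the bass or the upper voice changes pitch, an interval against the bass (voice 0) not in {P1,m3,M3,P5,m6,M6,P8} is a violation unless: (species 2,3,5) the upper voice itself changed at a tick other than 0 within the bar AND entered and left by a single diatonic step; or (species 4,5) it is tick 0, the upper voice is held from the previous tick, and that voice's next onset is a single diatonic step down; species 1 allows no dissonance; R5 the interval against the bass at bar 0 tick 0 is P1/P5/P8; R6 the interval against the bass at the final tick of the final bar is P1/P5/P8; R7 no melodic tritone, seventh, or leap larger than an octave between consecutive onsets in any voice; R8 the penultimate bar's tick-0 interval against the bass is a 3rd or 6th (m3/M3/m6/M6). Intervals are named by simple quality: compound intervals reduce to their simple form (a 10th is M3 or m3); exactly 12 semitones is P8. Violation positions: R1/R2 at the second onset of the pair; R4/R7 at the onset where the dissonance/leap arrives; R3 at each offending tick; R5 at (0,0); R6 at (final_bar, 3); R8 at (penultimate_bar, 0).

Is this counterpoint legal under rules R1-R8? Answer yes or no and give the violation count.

bar 0: v0=A3 v1=A4 (P8)
bar 1: v0=F3 v1=C4 (P5)
bar 2: v0=G3 v1=B3 (M3)
bar 3: v0=A3 v1=E4 (P5)
bar 4: v0=B3 v1=G4 (m6)
bar 5: v0=C4 v1=C5 (P8)
bar 6: v0=E4 v1=E5 (P8)
bar 7: v0=E4 v1=C5 (m6)
bar 8: v0=D4 v1=B4 (M6)
bar 9: v0=E4 v1=C5 (m6)
bar 10: v0=G3 v1=E4 (M6)
bar 11: v0=A3 v1=A4 (P8)
  R7 @ bar2.0: F4->B3 leap 6st
  R2 @ bar3.0: G3/B3 M3 -> A3/E4 P5 similar
  R4 @ bar4.3: B3/F4 TT untreated
  R2 @ bar5.0: B3/F4 TT -> C4/C5 P8 similar
  R2 @ bar6.0: C4/A4 M6 -> E4/E5 P8 similar
  R7 @ bar8.3: B4->F4 leap 6st
  R2 @ bar11.0: G3/E4 M6 -> A3/A4 P8 similar

No (7 violations)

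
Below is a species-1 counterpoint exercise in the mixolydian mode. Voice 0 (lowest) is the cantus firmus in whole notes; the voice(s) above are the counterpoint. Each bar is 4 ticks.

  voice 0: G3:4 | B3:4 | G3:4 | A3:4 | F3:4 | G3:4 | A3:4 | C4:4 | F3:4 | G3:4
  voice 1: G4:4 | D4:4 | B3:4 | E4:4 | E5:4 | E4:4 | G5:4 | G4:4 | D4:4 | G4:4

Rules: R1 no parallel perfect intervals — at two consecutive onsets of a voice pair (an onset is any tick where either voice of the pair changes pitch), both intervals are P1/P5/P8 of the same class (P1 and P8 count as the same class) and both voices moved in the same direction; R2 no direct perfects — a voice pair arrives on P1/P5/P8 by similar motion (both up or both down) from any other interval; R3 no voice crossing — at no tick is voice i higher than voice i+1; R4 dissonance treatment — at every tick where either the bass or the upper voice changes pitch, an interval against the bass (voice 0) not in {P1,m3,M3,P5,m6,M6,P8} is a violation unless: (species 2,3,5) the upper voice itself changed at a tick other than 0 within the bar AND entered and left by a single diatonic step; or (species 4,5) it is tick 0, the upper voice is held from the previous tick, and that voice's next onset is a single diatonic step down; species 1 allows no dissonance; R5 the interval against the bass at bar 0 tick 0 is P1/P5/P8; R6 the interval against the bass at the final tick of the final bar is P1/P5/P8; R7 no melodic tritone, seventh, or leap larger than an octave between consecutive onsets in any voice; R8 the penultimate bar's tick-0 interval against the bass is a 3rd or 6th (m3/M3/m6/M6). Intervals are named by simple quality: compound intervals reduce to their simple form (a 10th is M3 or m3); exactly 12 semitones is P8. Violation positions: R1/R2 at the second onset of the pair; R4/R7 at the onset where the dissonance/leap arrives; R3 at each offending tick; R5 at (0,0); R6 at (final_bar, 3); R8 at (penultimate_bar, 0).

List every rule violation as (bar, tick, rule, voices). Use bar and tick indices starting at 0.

(3, 0, R2, (0, 1))
(4, 0, R4, (0, 1))
(6, 0, R4, (0, 1))
(6, 0, R7, (1,))
(9, 0, R2, (0, 1))

bar 0: v0=G3 v1=G4 downbeat P8
bar 1: v0=B3 v1=D4 downbeat m3
bar 2: v0=G3 v1=B3 downbeat M3
bar 3: v0=A3 v1=E4 downbeat P5
bar 4: v0=F3 v1=E5 downbeat M7
bar 5: v0=G3 v1=E4 downbeat M6
bar 6: v0=A3 v1=G5 downbeat m7
bar 7: v0=C4 v1=G4 downbeat P5
bar 8: v0=F3 v1=D4 downbeat M6
bar 9: v0=G3 v1=G4 downbeat P8
  -> R2 @ bar 3 tick 0 v(0, 1): G3/B3 M3 -> A3/E4 P5 similar
  -> R4 @ bar 4 tick 0 v(0, 1): F3/E5 M7 untreated
  -> R4 @ bar 6 tick 0 v(0, 1): A3/G5 m7 untreated
  -> R7 @ bar 6 tick 0 v(1,): E4->G5 leap 15st
  -> R2 @ bar 9 tick 0 v(0, 1): F3/D4 M6 -> G3/G4 P8 similar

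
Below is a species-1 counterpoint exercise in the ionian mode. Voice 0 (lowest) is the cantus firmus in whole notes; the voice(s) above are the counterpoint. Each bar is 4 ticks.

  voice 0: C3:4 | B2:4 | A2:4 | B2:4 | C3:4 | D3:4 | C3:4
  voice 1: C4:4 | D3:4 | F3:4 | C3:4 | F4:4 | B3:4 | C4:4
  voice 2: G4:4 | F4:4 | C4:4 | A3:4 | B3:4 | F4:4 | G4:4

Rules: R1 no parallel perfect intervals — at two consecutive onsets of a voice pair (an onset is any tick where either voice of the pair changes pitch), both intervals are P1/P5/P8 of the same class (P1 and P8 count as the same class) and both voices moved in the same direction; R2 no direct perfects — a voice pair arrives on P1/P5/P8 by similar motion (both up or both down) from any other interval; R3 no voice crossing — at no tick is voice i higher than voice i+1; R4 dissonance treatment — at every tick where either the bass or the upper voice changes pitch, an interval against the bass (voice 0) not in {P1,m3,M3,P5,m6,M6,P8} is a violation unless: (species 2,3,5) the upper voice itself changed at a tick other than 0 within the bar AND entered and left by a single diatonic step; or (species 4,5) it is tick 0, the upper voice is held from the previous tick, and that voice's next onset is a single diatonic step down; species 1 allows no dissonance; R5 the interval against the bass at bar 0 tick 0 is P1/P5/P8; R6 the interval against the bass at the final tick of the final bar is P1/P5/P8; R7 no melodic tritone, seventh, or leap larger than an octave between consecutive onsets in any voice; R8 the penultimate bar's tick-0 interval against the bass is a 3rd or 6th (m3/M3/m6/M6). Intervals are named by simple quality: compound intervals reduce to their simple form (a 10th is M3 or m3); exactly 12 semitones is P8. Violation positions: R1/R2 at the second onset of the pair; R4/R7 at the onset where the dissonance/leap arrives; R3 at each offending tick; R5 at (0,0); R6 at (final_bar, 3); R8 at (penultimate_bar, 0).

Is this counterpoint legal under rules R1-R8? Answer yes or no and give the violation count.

No (14 violations)

bar 0: v0=C3 v1=C4 v2=G4 (P5)
bar 1: v0=B2 v1=D3 v2=F4 (TT)
bar 2: v0=A2 v1=F3 v2=C4 (m3)
bar 3: v0=B2 v1=C3 v2=A3 (m7)
bar 4: v0=C3 v1=F4 v2=B3 (M7)
bar 5: v0=D3 v1=B3 v2=F4 (m3)
bar 6: v0=C3 v1=C4 v2=G4 (P5)
  R4 @ bar1.0: B2/F4 TT untreated
  R7 @ bar1.0: C4->D3 leap 10st
  R4 @ bar3.0: B2/C3 m2 untreated
  R4 @ bar3.0: B2/A3 m7 untreated
  R3 @ bar4.0: F4 above B3
  R4 @ bar4.0: C3/F4 P4 untreated
  R4 @ bar4.0: C3/B3 M7 untreated
  R7 @ bar4.0: C3->F4 leap 17st
  R3 @ bar4.1: F4 above B3
  R3 @ bar4.2: F4 above B3
  R3 @ bar4.3: F4 above B3
  R7 @ bar5.0: F4->B3 leap 6st
  R7 @ bar5.0: B3->F4 leap 6st
  R2 @ bar6.0: B3/F4 TT -> C4/G4 P5 similar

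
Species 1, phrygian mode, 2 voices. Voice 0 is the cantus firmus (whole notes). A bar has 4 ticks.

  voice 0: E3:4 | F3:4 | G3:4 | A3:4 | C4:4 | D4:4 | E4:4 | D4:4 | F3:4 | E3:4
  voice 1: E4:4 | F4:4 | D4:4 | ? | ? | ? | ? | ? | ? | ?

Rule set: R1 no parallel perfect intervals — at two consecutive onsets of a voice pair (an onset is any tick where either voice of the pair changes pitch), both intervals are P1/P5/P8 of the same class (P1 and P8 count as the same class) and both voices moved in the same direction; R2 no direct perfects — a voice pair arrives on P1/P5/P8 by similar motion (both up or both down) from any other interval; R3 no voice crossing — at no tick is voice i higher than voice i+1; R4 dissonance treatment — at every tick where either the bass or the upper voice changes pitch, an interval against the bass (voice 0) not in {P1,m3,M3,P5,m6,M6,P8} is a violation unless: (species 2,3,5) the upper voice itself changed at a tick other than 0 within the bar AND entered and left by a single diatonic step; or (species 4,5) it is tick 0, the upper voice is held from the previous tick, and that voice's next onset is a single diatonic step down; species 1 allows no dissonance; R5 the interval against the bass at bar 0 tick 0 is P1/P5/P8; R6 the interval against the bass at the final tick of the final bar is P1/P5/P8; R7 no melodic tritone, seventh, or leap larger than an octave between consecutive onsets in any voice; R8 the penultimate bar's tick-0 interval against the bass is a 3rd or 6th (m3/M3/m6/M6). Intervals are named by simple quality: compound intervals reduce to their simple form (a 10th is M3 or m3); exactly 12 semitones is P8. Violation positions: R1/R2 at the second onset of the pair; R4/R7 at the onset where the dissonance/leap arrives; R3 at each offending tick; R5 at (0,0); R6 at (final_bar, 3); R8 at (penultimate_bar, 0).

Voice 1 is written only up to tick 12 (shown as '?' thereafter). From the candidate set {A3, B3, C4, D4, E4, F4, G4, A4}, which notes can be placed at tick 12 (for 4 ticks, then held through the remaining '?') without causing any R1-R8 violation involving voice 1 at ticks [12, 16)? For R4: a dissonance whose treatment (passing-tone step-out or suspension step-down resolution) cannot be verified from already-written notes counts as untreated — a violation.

{A3, C4, F4}

A3: legal
B3: violates R4
C4: legal
D4: violates R4
E4: violates R1
F4: legal
G4: violates R4
A4: violates R2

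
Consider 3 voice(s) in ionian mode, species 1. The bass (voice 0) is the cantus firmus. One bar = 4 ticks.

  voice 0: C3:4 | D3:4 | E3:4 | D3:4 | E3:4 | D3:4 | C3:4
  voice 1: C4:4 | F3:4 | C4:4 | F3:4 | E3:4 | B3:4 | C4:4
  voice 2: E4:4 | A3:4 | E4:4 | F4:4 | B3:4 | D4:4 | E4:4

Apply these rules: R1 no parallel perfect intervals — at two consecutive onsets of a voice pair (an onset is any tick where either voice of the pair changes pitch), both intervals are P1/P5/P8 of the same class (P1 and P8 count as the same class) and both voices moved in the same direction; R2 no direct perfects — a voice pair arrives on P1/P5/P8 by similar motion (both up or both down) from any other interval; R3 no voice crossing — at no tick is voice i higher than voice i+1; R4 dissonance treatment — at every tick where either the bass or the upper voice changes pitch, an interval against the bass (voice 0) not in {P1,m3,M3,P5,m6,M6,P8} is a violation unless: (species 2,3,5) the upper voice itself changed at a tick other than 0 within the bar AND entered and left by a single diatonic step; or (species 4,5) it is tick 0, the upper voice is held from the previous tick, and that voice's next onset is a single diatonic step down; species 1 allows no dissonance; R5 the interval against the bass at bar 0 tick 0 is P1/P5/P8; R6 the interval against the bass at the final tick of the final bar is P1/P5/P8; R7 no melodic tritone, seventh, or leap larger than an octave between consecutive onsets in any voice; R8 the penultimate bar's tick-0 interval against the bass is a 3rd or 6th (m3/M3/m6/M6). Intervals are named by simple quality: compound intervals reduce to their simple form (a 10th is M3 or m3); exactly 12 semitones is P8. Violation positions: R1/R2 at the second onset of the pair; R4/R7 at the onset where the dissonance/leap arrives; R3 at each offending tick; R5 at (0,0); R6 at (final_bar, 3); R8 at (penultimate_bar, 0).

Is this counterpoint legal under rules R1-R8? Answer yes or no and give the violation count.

bar 0: v0=C3 v1=C4 v2=E4 (M3)
bar 1: v0=D3 v1=F3 v2=A3 (P5)
bar 2: v0=E3 v1=C4 v2=E4 (P8)
bar 3: v0=D3 v1=F3 v2=F4 (m3)
bar 4: v0=E3 v1=E3 v2=B3 (P5)
bar 5: v0=D3 v1=B3 v2=D4 (P8)
bar 6: v0=C3 v1=C4 v2=E4 (M3)
  R5 @ bar0.0: opens on M3
  R2 @ bar2.0: D3/A3 P5 -> E3/E4 P8 similar
  R2 @ bar4.0: F3/F4 P8 -> E3/B3 P5 similar
  R7 @ bar4.0: F4->B3 leap 6st
  R8 @ bar5.0: penult P8 not 3rd/6th
  R6 @ bar6.3: closes on M3

No (6 violations)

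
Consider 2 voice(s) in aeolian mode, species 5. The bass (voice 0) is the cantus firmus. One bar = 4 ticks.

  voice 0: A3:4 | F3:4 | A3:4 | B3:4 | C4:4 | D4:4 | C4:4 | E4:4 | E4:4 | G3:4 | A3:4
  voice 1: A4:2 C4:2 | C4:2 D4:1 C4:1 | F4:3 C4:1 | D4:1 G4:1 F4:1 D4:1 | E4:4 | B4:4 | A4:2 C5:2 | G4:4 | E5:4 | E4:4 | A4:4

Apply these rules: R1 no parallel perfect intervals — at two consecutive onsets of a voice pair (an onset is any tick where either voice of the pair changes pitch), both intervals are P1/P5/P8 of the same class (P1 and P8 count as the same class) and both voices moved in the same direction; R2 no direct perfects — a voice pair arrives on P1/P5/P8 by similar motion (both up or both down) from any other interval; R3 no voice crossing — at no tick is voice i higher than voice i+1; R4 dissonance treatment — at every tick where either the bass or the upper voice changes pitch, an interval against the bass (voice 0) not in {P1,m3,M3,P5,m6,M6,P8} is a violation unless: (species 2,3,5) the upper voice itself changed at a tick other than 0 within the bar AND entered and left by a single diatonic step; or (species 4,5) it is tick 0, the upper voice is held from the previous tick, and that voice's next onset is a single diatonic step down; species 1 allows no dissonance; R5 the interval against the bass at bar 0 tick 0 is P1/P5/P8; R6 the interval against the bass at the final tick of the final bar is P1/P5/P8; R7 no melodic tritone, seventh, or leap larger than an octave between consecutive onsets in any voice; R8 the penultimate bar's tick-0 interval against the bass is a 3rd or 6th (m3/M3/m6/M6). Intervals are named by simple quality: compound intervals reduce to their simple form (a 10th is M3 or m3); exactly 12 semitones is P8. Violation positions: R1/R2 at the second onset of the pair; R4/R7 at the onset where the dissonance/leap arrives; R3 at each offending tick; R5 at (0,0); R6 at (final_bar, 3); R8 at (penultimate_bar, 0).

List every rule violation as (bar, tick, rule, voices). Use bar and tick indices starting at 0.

bar 0: v0=A3 v1=A4 downbeat P8
bar 1: v0=F3 v1=C4 downbeat P5
bar 2: v0=A3 v1=F4 downbeat m6
bar 3: v0=B3 v1=D4 downbeat m3
bar 4: v0=C4 v1=E4 downbeat M3
bar 5: v0=D4 v1=B4 downbeat M6
bar 6: v0=C4 v1=A4 downbeat M6
bar 7: v0=E4 v1=G4 downbeat m3
bar 8: v0=E4 v1=E5 downbeat P8
bar 9: v0=G3 v1=E4 downbeat M6
bar 10: v0=A3 v1=A4 downbeat P8
  -> R4 @ bar 3 tick 2 v(0, 1): B3/F4 TT untreated
  -> R2 @ bar 10 tick 0 v(0, 1): G3/E4 M6 -> A3/A4 P8 similar

(3, 2, R4, (0, 1))
(10, 0, R2, (0, 1))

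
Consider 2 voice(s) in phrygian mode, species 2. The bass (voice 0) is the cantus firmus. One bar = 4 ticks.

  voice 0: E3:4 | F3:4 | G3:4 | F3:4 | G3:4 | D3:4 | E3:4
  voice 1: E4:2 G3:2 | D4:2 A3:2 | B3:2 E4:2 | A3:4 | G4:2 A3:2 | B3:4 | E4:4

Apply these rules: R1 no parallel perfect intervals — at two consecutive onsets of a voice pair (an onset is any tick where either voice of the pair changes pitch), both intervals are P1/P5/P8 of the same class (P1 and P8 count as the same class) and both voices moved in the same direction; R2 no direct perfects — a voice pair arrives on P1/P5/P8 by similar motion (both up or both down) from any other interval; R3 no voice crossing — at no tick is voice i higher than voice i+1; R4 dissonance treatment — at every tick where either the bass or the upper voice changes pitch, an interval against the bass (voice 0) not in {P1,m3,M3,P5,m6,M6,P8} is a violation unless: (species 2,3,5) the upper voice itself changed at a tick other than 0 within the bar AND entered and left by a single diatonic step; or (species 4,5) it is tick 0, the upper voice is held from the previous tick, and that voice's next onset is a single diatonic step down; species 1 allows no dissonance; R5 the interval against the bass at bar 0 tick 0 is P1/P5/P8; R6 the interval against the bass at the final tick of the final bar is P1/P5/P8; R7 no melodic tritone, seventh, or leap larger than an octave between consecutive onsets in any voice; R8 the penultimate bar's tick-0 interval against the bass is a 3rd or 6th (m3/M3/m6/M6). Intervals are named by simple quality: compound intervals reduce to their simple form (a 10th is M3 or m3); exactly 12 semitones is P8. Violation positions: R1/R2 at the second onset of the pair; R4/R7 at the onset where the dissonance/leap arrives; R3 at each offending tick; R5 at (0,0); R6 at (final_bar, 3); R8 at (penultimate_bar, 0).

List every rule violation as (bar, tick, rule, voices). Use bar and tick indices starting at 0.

(4, 0, R2, (0, 1))
(4, 0, R7, (1,))
(4, 2, R4, (0, 1))
(4, 2, R7, (1,))
(6, 0, R2, (0, 1))

bar 0: v0=E3 v1=E4 downbeat P8
bar 1: v0=F3 v1=D4 downbeat M6
bar 2: v0=G3 v1=B3 downbeat M3
bar 3: v0=F3 v1=A3 downbeat M3
bar 4: v0=G3 v1=G4 downbeat P8
bar 5: v0=D3 v1=B3 downbeat M6
bar 6: v0=E3 v1=E4 downbeat P8
  -> R2 @ bar 4 tick 0 v(0, 1): F3/A3 M3 -> G3/G4 P8 similar
  -> R7 @ bar 4 tick 0 v(1,): A3->G4 leap 10st
  -> R4 @ bar 4 tick 2 v(0, 1): G3/A3 M2 untreated
  -> R7 @ bar 4 tick 2 v(1,): G4->A3 leap 10st
  -> R2 @ bar 6 tick 0 v(0, 1): D3/B3 M6 -> E3/E4 P8 similar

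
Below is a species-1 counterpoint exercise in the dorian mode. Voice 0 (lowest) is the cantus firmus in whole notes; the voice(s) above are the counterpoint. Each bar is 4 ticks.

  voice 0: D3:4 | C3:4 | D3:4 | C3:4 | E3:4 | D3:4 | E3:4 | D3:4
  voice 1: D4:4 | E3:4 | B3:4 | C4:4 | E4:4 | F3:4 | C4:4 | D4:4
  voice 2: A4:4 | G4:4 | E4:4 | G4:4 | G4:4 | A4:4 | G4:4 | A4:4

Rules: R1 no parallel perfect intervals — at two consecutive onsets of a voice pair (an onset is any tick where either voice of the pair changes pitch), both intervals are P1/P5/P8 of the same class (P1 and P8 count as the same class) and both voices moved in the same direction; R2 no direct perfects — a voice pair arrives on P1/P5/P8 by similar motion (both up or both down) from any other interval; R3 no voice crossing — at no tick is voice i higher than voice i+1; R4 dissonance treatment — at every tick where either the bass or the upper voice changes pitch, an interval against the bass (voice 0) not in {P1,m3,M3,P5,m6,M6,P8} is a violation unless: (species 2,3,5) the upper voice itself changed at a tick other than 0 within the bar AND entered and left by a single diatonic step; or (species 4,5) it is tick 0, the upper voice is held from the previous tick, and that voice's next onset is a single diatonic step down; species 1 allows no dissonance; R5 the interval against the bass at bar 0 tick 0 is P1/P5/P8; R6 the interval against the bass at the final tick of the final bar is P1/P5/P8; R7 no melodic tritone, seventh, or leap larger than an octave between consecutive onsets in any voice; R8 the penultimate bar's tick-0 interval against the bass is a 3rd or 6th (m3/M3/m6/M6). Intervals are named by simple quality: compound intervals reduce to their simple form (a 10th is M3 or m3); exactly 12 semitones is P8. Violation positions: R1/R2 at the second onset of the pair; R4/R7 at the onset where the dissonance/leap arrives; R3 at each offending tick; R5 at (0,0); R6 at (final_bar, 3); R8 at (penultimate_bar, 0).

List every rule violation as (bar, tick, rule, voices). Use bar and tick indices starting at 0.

bar 0: v0=D3 v1=D4 v2=A4 downbeat P5
bar 1: v0=C3 v1=E3 v2=G4 downbeat P5
bar 2: v0=D3 v1=B3 v2=E4 downbeat M2
bar 3: v0=C3 v1=C4 v2=G4 downbeat P5
bar 4: v0=E3 v1=E4 v2=G4 downbeat m3
bar 5: v0=D3 v1=F3 v2=A4 downbeat P5
bar 6: v0=E3 v1=C4 v2=G4 downbeat m3
bar 7: v0=D3 v1=D4 v2=A4 downbeat P5
  -> R1 @ bar 1 tick 0 v(0, 2): D3/A4 P5 -> C3/G4 P5 similar
  -> R7 @ bar 1 tick 0 v(1,): D4->E3 leap 10st
  -> R4 @ bar 2 tick 0 v(0, 2): D3/E4 M2 untreated
  -> R2 @ bar 3 tick 0 v(1, 2): B3/E4 P4 -> C4/G4 P5 similar
  -> R1 @ bar 4 tick 0 v(0, 1): C3/C4 P8 -> E3/E4 P8 similar
  -> R7 @ bar 5 tick 0 v(1,): E4->F3 leap 11st
  -> R1 @ bar 7 tick 0 v(1, 2): C4/G4 P5 -> D4/A4 P5 similar

(1, 0, R1, (0, 2))
(1, 0, R7, (1,))
(2, 0, R4, (0, 2))
(3, 0, R2, (1, 2))
(4, 0, R1, (0, 1))
(5, 0, R7, (1,))
(7, 0, R1, (1, 2))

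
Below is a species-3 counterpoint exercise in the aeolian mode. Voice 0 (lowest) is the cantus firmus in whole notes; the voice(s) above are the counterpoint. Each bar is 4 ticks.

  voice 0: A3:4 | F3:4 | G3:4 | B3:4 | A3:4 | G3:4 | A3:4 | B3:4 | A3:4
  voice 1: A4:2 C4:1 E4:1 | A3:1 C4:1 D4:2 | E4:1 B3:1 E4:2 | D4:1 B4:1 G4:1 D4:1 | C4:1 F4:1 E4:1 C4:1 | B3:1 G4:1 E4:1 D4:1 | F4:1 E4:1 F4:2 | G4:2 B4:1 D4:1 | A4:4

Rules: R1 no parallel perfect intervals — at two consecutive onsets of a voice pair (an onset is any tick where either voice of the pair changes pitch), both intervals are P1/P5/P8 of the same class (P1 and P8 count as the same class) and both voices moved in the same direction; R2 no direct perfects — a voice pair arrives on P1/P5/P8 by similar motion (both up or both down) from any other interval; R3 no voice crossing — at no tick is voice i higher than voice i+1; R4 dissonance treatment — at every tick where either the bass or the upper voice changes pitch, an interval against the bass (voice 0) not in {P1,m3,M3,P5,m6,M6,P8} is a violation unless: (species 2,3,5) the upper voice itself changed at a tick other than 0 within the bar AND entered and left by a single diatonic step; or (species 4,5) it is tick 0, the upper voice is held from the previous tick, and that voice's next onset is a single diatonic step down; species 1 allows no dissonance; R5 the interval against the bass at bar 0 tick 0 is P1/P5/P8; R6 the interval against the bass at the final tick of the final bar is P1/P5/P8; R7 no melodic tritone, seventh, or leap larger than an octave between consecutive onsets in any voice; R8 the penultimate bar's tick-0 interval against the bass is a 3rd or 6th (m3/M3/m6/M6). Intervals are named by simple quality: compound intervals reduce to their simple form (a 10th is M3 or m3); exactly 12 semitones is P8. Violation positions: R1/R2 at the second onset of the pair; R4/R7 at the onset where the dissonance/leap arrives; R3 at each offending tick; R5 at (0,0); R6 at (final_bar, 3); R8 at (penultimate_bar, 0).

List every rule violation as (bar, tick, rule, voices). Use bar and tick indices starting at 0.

No violations across 9 bars (A3..A3 vs A4..A4).

bar 0: v0=A3 v1=A4 downbeat P8
bar 1: v0=F3 v1=A3 downbeat M3
bar 2: v0=G3 v1=E4 downbeat M6
bar 3: v0=B3 v1=D4 downbeat m3
bar 4: v0=A3 v1=C4 downbeat m3
bar 5: v0=G3 v1=B3 downbeat M3
bar 6: v0=A3 v1=F4 downbeat m6
bar 7: v0=B3 v1=G4 downbeat m6
bar 8: v0=A3 v1=A4 downbeat P8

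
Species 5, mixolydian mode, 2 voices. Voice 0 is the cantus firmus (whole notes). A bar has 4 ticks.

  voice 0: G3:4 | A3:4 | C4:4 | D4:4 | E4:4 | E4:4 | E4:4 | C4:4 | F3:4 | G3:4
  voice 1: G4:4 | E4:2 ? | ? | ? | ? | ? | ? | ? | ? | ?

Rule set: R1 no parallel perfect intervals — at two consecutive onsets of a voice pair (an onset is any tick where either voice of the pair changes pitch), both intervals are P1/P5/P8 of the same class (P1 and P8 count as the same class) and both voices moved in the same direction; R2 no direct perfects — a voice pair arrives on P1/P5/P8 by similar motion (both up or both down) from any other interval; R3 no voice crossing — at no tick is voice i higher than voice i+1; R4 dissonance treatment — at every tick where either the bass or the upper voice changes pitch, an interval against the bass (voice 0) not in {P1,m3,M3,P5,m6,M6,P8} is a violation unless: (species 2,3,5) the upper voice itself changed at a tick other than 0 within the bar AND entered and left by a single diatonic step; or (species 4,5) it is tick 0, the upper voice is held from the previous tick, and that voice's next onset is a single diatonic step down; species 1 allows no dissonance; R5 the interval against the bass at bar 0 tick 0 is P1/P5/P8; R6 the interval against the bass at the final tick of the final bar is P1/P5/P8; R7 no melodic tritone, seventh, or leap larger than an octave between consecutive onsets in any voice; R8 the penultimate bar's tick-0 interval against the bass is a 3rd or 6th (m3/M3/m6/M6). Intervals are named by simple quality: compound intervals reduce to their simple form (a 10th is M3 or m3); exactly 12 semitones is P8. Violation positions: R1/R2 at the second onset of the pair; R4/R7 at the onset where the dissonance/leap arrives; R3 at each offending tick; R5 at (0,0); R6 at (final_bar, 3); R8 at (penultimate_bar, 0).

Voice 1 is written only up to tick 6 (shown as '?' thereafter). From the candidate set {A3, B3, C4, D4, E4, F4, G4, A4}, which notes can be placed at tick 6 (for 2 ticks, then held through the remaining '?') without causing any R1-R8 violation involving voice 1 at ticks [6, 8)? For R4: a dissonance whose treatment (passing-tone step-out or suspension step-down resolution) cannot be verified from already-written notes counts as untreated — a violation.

{A3, A4, C4, E4, F4}

A3: legal
B3: violates R4
C4: legal
D4: violates R4
E4: legal
F4: legal
G4: violates R4
A4: legal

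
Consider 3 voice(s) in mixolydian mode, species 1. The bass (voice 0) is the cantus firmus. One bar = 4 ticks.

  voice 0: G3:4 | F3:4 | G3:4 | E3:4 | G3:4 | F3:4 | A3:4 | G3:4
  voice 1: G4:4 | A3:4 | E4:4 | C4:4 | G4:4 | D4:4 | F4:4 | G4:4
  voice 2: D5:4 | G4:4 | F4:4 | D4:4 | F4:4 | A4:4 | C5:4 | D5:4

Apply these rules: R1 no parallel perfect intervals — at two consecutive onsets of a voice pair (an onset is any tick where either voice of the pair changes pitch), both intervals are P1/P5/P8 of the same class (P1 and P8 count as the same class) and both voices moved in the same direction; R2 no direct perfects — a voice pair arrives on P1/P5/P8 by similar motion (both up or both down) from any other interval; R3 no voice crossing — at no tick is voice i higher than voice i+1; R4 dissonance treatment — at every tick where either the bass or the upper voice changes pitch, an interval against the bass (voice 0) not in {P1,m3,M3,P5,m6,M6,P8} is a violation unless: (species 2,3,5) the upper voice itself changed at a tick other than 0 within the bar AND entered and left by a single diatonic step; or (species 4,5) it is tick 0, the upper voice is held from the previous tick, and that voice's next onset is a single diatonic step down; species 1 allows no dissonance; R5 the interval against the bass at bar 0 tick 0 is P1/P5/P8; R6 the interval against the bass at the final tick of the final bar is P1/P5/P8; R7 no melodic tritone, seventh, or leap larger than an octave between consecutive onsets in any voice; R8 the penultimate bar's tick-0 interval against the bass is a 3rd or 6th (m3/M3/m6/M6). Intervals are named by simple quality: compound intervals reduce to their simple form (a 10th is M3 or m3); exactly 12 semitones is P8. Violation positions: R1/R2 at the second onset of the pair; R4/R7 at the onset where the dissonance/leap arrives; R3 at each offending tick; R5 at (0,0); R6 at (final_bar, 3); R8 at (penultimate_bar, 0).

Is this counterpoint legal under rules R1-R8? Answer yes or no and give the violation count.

No (12 violations)

bar 0: v0=G3 v1=G4 v2=D5 (P5)
bar 1: v0=F3 v1=A3 v2=G4 (M2)
bar 2: v0=G3 v1=E4 v2=F4 (m7)
bar 3: v0=E3 v1=C4 v2=D4 (m7)
bar 4: v0=G3 v1=G4 v2=F4 (m7)
bar 5: v0=F3 v1=D4 v2=A4 (M3)
bar 6: v0=A3 v1=F4 v2=C5 (m3)
bar 7: v0=G3 v1=G4 v2=D5 (P5)
  R4 @ bar1.0: F3/G4 M2 untreated
  R7 @ bar1.0: G4->A3 leap 10st
  R4 @ bar2.0: G3/F4 m7 untreated
  R4 @ bar3.0: E3/D4 m7 untreated
  R2 @ bar4.0: E3/C4 m6 -> G3/G4 P8 similar
  R3 @ bar4.0: G4 above F4
  R4 @ bar4.0: G3/F4 m7 untreated
  R3 @ bar4.1: G4 above F4
  R3 @ bar4.2: G4 above F4
  R3 @ bar4.3: G4 above F4
  R1 @ bar6.0: D4/A4 P5 -> F4/C5 P5 similar
  R1 @ bar7.0: F4/C5 P5 -> G4/D5 P5 similar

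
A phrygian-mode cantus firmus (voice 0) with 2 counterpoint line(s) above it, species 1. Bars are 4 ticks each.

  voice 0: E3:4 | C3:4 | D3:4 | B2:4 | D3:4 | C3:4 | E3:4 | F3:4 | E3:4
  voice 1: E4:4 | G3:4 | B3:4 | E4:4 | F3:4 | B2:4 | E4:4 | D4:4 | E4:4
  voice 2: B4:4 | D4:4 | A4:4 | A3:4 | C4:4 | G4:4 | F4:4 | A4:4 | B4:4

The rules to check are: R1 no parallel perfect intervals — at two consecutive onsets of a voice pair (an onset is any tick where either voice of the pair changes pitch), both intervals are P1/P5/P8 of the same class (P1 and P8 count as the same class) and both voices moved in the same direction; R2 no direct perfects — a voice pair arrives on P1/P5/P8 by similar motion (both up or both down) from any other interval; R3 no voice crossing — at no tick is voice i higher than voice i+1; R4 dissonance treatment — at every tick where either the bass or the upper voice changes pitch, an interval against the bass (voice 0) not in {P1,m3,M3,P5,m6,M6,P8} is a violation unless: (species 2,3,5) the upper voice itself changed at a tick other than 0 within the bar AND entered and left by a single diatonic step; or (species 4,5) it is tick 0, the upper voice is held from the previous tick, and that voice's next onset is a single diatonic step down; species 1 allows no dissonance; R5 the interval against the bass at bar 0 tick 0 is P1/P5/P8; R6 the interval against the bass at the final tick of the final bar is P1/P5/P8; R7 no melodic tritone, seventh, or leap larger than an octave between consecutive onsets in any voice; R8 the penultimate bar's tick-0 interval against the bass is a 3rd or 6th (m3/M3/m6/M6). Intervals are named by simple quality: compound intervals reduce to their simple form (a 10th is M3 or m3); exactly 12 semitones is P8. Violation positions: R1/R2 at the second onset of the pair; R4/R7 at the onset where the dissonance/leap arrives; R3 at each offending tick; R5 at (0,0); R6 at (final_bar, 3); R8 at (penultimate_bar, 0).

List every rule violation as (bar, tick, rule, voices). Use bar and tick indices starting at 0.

(1, 0, R1, (1, 2))
(1, 0, R2, (0, 1))
(1, 0, R4, (0, 2))
(2, 0, R2, (0, 2))
(3, 0, R3, (1, 2))
(3, 0, R4, (0, 1))
(3, 0, R4, (0, 2))
(3, 1, R3, (1, 2))
(3, 2, R3, (1, 2))
(3, 3, R3, (1, 2))
(4, 0, R4, (0, 2))
(4, 0, R7, (1,))
(5, 0, R3, (0, 1))
(5, 0, R4, (0, 1))
(5, 0, R7, (1,))
(5, 1, R3, (0, 1))
(5, 2, R3, (0, 1))
(5, 3, R3, (0, 1))
(6, 0, R2, (0, 1))
(6, 0, R4, (0, 2))
(6, 0, R7, (1,))
(8, 0, R1, (1, 2))

bar 0: v0=E3 v1=E4 v2=B4 downbeat P5
bar 1: v0=C3 v1=G3 v2=D4 downbeat M2
bar 2: v0=D3 v1=B3 v2=A4 downbeat P5
bar 3: v0=B2 v1=E4 v2=A3 downbeat m7
bar 4: v0=D3 v1=F3 v2=C4 downbeat m7
bar 5: v0=C3 v1=B2 v2=G4 downbeat P5
bar 6: v0=E3 v1=E4 v2=F4 downbeat m2
bar 7: v0=F3 v1=D4 v2=A4 downbeat M3
bar 8: v0=E3 v1=E4 v2=B4 downbeat P5
  -> R1 @ bar 1 tick 0 v(1, 2): E4/B4 P5 -> G3/D4 P5 similar
  -> R2 @ bar 1 tick 0 v(0, 1): E3/E4 P8 -> C3/G3 P5 similar
  -> R4 @ bar 1 tick 0 v(0, 2): C3/D4 M2 untreated
  -> R2 @ bar 2 tick 0 v(0, 2): C3/D4 M2 -> D3/A4 P5 similar
  -> R3 @ bar 3 tick 0 v(1, 2): E4 above A3
  -> R4 @ bar 3 tick 0 v(0, 1): B2/E4 P4 untreated
  -> R4 @ bar 3 tick 0 v(0, 2): B2/A3 m7 untreated
  -> R3 @ bar 3 tick 1 v(1, 2): E4 above A3
  -> R3 @ bar 3 tick 2 v(1, 2): E4 above A3
  -> R3 @ bar 3 tick 3 v(1, 2): E4 above A3
  -> R4 @ bar 4 tick 0 v(0, 2): D3/C4 m7 untreated
  -> R7 @ bar 4 tick 0 v(1,): E4->F3 leap 11st
  -> R3 @ bar 5 tick 0 v(0, 1): C3 above B2
  -> R4 @ bar 5 tick 0 v(0, 1): C3/B2 m2 untreated
  -> R7 @ bar 5 tick 0 v(1,): F3->B2 leap 6st
  -> R3 @ bar 5 tick 1 v(0, 1): C3 above B2
  -> R3 @ bar 5 tick 2 v(0, 1): C3 above B2
  -> R3 @ bar 5 tick 3 v(0, 1): C3 above B2
  -> R2 @ bar 6 tick 0 v(0, 1): C3/B2 m2 -> E3/E4 P8 similar
  -> R4 @ bar 6 tick 0 v(0, 2): E3/F4 m2 untreated
  -> R7 @ bar 6 tick 0 v(1,): B2->E4 leap 17st
  -> R1 @ bar 8 tick 0 v(1, 2): D4/A4 P5 -> E4/B4 P5 similar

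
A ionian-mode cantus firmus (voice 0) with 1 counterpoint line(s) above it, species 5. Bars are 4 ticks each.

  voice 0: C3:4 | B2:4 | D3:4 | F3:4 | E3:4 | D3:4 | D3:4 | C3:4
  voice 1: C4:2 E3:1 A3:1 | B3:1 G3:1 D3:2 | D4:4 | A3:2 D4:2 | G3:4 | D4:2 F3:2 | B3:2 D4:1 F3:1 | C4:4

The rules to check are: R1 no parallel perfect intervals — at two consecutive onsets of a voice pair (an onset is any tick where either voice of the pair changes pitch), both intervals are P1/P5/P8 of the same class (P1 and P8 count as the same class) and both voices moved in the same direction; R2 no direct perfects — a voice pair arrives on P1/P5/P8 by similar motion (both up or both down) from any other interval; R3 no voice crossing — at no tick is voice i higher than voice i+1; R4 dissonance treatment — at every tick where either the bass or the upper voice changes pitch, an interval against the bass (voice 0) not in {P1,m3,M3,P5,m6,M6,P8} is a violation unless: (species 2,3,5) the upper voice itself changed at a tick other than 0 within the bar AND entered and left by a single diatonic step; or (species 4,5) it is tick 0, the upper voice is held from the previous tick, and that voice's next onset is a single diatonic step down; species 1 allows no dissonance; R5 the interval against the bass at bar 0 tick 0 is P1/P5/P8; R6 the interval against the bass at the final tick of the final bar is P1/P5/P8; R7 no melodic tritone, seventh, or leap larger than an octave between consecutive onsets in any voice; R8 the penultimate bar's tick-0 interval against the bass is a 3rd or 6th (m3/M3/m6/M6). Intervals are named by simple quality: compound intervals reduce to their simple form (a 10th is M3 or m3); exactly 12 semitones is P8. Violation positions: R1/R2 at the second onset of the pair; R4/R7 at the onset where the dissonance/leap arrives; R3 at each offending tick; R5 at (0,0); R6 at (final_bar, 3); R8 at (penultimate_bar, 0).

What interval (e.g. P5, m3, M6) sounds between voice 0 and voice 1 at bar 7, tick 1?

voice 0=C3 voice 1=C4 -> P8

P8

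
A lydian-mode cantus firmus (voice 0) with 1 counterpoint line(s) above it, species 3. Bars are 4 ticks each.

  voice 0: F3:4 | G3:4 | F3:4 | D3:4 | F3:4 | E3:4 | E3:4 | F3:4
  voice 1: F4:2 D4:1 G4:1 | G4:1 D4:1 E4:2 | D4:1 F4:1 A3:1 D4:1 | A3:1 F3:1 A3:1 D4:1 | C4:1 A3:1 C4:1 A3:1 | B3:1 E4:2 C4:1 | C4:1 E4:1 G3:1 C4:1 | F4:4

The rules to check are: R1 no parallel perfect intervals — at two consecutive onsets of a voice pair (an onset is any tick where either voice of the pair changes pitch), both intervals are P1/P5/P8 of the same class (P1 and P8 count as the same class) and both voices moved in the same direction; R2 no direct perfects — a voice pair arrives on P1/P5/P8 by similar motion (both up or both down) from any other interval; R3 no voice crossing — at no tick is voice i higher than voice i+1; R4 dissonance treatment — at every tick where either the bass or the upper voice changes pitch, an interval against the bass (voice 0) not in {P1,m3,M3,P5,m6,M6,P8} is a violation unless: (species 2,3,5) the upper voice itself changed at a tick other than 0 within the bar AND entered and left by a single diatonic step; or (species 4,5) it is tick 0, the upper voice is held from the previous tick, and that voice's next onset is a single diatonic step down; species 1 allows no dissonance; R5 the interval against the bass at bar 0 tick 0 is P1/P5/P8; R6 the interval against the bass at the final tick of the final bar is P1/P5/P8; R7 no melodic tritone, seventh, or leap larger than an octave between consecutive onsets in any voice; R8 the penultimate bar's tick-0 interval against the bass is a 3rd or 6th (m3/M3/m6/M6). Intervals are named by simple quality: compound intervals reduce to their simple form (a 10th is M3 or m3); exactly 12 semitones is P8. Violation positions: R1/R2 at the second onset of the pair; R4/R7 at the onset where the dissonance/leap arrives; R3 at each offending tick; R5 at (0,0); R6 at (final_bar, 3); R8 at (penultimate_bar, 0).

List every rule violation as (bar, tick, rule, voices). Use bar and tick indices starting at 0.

(0, 3, R4, (0, 1))
(3, 0, R2, (0, 1))
(7, 0, R2, (0, 1))

bar 0: v0=F3 v1=F4 downbeat P8
bar 1: v0=G3 v1=G4 downbeat P8
bar 2: v0=F3 v1=D4 downbeat M6
bar 3: v0=D3 v1=A3 downbeat P5
bar 4: v0=F3 v1=C4 downbeat P5
bar 5: v0=E3 v1=B3 downbeat P5
bar 6: v0=E3 v1=C4 downbeat m6
bar 7: v0=F3 v1=F4 downbeat P8
  -> R4 @ bar 0 tick 3 v(0, 1): F3/G4 M2 untreated
  -> R2 @ bar 3 tick 0 v(0, 1): F3/D4 M6 -> D3/A3 P5 similar
  -> R2 @ bar 7 tick 0 v(0, 1): E3/C4 m6 -> F3/F4 P8 similar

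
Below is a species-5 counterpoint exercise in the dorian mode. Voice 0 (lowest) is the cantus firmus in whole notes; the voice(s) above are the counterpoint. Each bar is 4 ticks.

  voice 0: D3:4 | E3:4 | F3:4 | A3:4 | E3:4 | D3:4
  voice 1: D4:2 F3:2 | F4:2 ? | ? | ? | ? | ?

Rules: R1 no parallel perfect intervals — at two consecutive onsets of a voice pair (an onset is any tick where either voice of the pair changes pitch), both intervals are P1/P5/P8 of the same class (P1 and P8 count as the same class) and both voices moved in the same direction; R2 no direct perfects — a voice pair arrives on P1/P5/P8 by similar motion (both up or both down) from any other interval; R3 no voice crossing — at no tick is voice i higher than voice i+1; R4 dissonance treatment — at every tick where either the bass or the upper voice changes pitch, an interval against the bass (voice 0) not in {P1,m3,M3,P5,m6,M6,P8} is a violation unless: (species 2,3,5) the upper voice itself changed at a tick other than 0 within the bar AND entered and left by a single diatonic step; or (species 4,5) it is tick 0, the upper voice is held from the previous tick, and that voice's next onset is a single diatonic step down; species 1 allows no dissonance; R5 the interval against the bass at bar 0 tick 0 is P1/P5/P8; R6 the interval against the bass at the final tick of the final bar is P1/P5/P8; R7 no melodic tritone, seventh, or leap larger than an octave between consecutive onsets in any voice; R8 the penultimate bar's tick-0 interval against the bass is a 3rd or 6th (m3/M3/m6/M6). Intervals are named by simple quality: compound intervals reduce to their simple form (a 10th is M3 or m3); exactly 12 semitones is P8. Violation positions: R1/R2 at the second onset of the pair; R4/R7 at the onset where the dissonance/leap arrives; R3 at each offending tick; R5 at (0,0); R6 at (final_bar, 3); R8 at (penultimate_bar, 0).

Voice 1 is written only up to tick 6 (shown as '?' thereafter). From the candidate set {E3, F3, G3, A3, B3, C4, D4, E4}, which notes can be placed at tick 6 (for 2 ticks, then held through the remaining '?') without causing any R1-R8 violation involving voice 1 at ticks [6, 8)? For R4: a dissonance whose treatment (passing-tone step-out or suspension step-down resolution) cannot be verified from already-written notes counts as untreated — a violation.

{C4, E4}

E3: violates R7
F3: violates R4
G3: violates R7
A3: violates R4
B3: violates R7
C4: legal
D4: violates R4
E4: legal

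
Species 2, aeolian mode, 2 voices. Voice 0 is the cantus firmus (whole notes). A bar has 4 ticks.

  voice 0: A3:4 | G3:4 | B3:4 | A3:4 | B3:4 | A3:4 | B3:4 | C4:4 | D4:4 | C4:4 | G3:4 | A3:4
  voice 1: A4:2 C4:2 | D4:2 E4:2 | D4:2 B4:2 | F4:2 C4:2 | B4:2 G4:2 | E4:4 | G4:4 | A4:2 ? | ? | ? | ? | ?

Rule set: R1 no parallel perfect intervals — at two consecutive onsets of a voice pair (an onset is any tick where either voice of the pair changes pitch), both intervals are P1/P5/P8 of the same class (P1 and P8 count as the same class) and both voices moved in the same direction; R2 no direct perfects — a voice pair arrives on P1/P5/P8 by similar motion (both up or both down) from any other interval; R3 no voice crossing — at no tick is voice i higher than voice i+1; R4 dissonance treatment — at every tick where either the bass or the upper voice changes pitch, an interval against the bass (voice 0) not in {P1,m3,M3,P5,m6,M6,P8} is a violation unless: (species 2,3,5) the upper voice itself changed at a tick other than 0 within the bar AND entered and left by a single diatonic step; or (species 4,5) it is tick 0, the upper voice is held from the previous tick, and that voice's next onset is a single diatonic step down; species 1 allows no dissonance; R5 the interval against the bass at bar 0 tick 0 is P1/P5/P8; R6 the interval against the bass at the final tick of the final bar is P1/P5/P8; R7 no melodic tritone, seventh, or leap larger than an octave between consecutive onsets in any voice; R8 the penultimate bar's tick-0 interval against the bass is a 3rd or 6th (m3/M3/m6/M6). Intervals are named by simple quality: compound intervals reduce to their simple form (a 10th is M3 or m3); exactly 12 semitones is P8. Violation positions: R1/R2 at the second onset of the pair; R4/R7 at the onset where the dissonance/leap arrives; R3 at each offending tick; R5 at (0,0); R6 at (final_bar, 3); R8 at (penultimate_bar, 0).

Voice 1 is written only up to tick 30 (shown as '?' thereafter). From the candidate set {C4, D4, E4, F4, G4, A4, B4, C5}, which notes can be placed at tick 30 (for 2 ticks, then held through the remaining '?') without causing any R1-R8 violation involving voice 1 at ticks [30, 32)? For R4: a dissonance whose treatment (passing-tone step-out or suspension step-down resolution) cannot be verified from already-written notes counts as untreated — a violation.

{A4, C4, C5, E4, G4}

C4: legal
D4: violates R4
E4: legal
F4: violates R4
G4: legal
A4: legal
B4: violates R4
C5: legal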